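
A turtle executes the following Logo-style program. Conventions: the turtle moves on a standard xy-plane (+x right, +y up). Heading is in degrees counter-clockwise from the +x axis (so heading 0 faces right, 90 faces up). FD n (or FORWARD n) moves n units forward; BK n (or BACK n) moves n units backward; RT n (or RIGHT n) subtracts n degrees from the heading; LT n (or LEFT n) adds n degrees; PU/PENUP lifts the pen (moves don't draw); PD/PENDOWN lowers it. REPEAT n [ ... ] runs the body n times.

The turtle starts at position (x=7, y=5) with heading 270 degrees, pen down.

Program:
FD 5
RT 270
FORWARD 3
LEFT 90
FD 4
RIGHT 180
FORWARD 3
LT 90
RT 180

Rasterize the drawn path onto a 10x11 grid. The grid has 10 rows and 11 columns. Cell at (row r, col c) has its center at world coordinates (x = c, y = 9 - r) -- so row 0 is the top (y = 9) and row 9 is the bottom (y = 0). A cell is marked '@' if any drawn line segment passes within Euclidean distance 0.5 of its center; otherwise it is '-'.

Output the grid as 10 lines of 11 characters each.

Answer: -----------
-----------
-----------
-----------
-------@---
-------@--@
-------@--@
-------@--@
-------@--@
-------@@@@

Derivation:
Segment 0: (7,5) -> (7,0)
Segment 1: (7,0) -> (10,0)
Segment 2: (10,0) -> (10,4)
Segment 3: (10,4) -> (10,1)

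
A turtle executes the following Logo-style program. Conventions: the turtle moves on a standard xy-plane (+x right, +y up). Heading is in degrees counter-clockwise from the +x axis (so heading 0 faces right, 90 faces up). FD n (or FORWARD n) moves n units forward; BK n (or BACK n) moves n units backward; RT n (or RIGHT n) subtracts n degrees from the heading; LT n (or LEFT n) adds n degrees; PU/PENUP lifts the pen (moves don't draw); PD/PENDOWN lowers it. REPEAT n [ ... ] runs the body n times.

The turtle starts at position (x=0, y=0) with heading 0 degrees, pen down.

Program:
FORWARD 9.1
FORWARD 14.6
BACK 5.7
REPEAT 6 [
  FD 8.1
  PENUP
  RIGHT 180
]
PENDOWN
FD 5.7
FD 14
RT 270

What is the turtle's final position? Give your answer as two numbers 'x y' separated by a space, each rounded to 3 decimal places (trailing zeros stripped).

Answer: 37.7 0

Derivation:
Executing turtle program step by step:
Start: pos=(0,0), heading=0, pen down
FD 9.1: (0,0) -> (9.1,0) [heading=0, draw]
FD 14.6: (9.1,0) -> (23.7,0) [heading=0, draw]
BK 5.7: (23.7,0) -> (18,0) [heading=0, draw]
REPEAT 6 [
  -- iteration 1/6 --
  FD 8.1: (18,0) -> (26.1,0) [heading=0, draw]
  PU: pen up
  RT 180: heading 0 -> 180
  -- iteration 2/6 --
  FD 8.1: (26.1,0) -> (18,0) [heading=180, move]
  PU: pen up
  RT 180: heading 180 -> 0
  -- iteration 3/6 --
  FD 8.1: (18,0) -> (26.1,0) [heading=0, move]
  PU: pen up
  RT 180: heading 0 -> 180
  -- iteration 4/6 --
  FD 8.1: (26.1,0) -> (18,0) [heading=180, move]
  PU: pen up
  RT 180: heading 180 -> 0
  -- iteration 5/6 --
  FD 8.1: (18,0) -> (26.1,0) [heading=0, move]
  PU: pen up
  RT 180: heading 0 -> 180
  -- iteration 6/6 --
  FD 8.1: (26.1,0) -> (18,0) [heading=180, move]
  PU: pen up
  RT 180: heading 180 -> 0
]
PD: pen down
FD 5.7: (18,0) -> (23.7,0) [heading=0, draw]
FD 14: (23.7,0) -> (37.7,0) [heading=0, draw]
RT 270: heading 0 -> 90
Final: pos=(37.7,0), heading=90, 6 segment(s) drawn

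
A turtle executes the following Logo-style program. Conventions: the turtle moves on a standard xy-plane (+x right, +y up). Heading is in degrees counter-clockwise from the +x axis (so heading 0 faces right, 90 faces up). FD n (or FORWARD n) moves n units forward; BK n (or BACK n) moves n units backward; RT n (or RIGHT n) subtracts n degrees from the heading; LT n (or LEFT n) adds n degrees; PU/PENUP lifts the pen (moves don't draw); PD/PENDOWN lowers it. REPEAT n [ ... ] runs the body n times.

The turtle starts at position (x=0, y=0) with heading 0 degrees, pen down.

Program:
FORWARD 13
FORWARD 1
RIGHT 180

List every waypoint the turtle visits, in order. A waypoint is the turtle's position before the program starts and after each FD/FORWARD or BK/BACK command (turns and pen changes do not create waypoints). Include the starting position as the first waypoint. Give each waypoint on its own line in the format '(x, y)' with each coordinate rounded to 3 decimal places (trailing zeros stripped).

Answer: (0, 0)
(13, 0)
(14, 0)

Derivation:
Executing turtle program step by step:
Start: pos=(0,0), heading=0, pen down
FD 13: (0,0) -> (13,0) [heading=0, draw]
FD 1: (13,0) -> (14,0) [heading=0, draw]
RT 180: heading 0 -> 180
Final: pos=(14,0), heading=180, 2 segment(s) drawn
Waypoints (3 total):
(0, 0)
(13, 0)
(14, 0)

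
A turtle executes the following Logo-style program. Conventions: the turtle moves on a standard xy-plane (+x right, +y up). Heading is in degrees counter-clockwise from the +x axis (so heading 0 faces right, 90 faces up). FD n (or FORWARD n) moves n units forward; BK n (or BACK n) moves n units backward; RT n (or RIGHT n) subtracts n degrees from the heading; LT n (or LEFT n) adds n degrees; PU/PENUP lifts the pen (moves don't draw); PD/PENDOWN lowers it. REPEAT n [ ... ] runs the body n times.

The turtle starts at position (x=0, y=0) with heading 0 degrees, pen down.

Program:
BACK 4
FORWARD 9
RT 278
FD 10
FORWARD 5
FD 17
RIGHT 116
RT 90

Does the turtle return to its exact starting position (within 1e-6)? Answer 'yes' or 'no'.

Answer: no

Derivation:
Executing turtle program step by step:
Start: pos=(0,0), heading=0, pen down
BK 4: (0,0) -> (-4,0) [heading=0, draw]
FD 9: (-4,0) -> (5,0) [heading=0, draw]
RT 278: heading 0 -> 82
FD 10: (5,0) -> (6.392,9.903) [heading=82, draw]
FD 5: (6.392,9.903) -> (7.088,14.854) [heading=82, draw]
FD 17: (7.088,14.854) -> (9.454,31.689) [heading=82, draw]
RT 116: heading 82 -> 326
RT 90: heading 326 -> 236
Final: pos=(9.454,31.689), heading=236, 5 segment(s) drawn

Start position: (0, 0)
Final position: (9.454, 31.689)
Distance = 33.069; >= 1e-6 -> NOT closed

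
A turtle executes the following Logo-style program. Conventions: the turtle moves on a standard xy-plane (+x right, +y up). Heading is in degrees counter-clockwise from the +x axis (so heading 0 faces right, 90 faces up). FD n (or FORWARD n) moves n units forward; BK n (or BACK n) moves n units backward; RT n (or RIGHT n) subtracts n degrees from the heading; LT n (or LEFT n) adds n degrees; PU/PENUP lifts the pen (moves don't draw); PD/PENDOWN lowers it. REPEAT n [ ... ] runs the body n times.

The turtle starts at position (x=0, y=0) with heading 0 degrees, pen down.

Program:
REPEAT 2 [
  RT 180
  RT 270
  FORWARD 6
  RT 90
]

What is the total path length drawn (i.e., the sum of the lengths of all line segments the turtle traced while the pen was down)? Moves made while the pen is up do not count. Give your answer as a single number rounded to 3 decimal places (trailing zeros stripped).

Answer: 12

Derivation:
Executing turtle program step by step:
Start: pos=(0,0), heading=0, pen down
REPEAT 2 [
  -- iteration 1/2 --
  RT 180: heading 0 -> 180
  RT 270: heading 180 -> 270
  FD 6: (0,0) -> (0,-6) [heading=270, draw]
  RT 90: heading 270 -> 180
  -- iteration 2/2 --
  RT 180: heading 180 -> 0
  RT 270: heading 0 -> 90
  FD 6: (0,-6) -> (0,0) [heading=90, draw]
  RT 90: heading 90 -> 0
]
Final: pos=(0,0), heading=0, 2 segment(s) drawn

Segment lengths:
  seg 1: (0,0) -> (0,-6), length = 6
  seg 2: (0,-6) -> (0,0), length = 6
Total = 12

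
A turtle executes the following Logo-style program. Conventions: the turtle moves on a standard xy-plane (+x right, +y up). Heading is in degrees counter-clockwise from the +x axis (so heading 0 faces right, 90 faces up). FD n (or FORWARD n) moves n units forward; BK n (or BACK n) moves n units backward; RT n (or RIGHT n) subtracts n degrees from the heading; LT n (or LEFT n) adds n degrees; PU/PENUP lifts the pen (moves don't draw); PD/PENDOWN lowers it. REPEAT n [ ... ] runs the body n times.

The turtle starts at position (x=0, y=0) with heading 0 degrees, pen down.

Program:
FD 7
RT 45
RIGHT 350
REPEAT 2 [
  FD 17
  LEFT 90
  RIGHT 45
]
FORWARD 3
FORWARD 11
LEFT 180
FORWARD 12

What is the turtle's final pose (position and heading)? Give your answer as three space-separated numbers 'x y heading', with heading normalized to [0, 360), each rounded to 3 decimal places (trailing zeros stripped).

Answer: 38.814 -5.16 235

Derivation:
Executing turtle program step by step:
Start: pos=(0,0), heading=0, pen down
FD 7: (0,0) -> (7,0) [heading=0, draw]
RT 45: heading 0 -> 315
RT 350: heading 315 -> 325
REPEAT 2 [
  -- iteration 1/2 --
  FD 17: (7,0) -> (20.926,-9.751) [heading=325, draw]
  LT 90: heading 325 -> 55
  RT 45: heading 55 -> 10
  -- iteration 2/2 --
  FD 17: (20.926,-9.751) -> (37.667,-6.799) [heading=10, draw]
  LT 90: heading 10 -> 100
  RT 45: heading 100 -> 55
]
FD 3: (37.667,-6.799) -> (39.388,-4.341) [heading=55, draw]
FD 11: (39.388,-4.341) -> (45.697,4.669) [heading=55, draw]
LT 180: heading 55 -> 235
FD 12: (45.697,4.669) -> (38.814,-5.16) [heading=235, draw]
Final: pos=(38.814,-5.16), heading=235, 6 segment(s) drawn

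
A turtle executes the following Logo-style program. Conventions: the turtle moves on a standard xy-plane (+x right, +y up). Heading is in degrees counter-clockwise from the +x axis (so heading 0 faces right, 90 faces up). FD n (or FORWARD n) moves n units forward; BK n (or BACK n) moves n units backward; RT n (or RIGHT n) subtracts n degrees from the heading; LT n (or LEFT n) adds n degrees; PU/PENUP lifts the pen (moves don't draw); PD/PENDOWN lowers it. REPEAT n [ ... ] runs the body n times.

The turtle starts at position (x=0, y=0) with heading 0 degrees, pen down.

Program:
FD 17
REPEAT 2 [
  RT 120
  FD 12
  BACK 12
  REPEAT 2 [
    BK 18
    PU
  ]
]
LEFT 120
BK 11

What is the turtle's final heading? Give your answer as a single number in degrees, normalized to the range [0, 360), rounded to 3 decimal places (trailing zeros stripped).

Executing turtle program step by step:
Start: pos=(0,0), heading=0, pen down
FD 17: (0,0) -> (17,0) [heading=0, draw]
REPEAT 2 [
  -- iteration 1/2 --
  RT 120: heading 0 -> 240
  FD 12: (17,0) -> (11,-10.392) [heading=240, draw]
  BK 12: (11,-10.392) -> (17,0) [heading=240, draw]
  REPEAT 2 [
    -- iteration 1/2 --
    BK 18: (17,0) -> (26,15.588) [heading=240, draw]
    PU: pen up
    -- iteration 2/2 --
    BK 18: (26,15.588) -> (35,31.177) [heading=240, move]
    PU: pen up
  ]
  -- iteration 2/2 --
  RT 120: heading 240 -> 120
  FD 12: (35,31.177) -> (29,41.569) [heading=120, move]
  BK 12: (29,41.569) -> (35,31.177) [heading=120, move]
  REPEAT 2 [
    -- iteration 1/2 --
    BK 18: (35,31.177) -> (44,15.588) [heading=120, move]
    PU: pen up
    -- iteration 2/2 --
    BK 18: (44,15.588) -> (53,0) [heading=120, move]
    PU: pen up
  ]
]
LT 120: heading 120 -> 240
BK 11: (53,0) -> (58.5,9.526) [heading=240, move]
Final: pos=(58.5,9.526), heading=240, 4 segment(s) drawn

Answer: 240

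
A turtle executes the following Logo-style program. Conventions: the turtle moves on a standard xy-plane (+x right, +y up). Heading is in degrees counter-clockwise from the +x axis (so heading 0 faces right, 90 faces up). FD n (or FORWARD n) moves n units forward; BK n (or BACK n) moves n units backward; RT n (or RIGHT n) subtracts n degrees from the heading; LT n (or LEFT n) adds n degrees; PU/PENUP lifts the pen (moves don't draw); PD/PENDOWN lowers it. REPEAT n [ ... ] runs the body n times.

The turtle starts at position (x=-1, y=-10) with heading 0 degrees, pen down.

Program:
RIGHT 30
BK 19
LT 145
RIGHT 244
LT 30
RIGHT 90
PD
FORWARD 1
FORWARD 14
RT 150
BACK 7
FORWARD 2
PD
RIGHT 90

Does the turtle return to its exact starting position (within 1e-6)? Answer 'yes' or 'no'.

Executing turtle program step by step:
Start: pos=(-1,-10), heading=0, pen down
RT 30: heading 0 -> 330
BK 19: (-1,-10) -> (-17.454,-0.5) [heading=330, draw]
LT 145: heading 330 -> 115
RT 244: heading 115 -> 231
LT 30: heading 231 -> 261
RT 90: heading 261 -> 171
PD: pen down
FD 1: (-17.454,-0.5) -> (-18.442,-0.344) [heading=171, draw]
FD 14: (-18.442,-0.344) -> (-32.27,1.847) [heading=171, draw]
RT 150: heading 171 -> 21
BK 7: (-32.27,1.847) -> (-38.805,-0.662) [heading=21, draw]
FD 2: (-38.805,-0.662) -> (-36.938,0.055) [heading=21, draw]
PD: pen down
RT 90: heading 21 -> 291
Final: pos=(-36.938,0.055), heading=291, 5 segment(s) drawn

Start position: (-1, -10)
Final position: (-36.938, 0.055)
Distance = 37.318; >= 1e-6 -> NOT closed

Answer: no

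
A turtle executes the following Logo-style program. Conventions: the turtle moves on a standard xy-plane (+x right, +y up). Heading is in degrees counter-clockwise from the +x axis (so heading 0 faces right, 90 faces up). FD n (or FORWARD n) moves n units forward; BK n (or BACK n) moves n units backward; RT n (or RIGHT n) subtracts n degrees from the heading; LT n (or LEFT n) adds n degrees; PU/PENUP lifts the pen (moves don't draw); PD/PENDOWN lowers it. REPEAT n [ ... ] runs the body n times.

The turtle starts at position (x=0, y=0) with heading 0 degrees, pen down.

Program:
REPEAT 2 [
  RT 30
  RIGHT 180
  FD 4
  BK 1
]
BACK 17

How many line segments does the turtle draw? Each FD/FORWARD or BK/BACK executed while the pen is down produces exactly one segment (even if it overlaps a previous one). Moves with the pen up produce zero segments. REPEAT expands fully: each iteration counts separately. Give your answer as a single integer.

Answer: 5

Derivation:
Executing turtle program step by step:
Start: pos=(0,0), heading=0, pen down
REPEAT 2 [
  -- iteration 1/2 --
  RT 30: heading 0 -> 330
  RT 180: heading 330 -> 150
  FD 4: (0,0) -> (-3.464,2) [heading=150, draw]
  BK 1: (-3.464,2) -> (-2.598,1.5) [heading=150, draw]
  -- iteration 2/2 --
  RT 30: heading 150 -> 120
  RT 180: heading 120 -> 300
  FD 4: (-2.598,1.5) -> (-0.598,-1.964) [heading=300, draw]
  BK 1: (-0.598,-1.964) -> (-1.098,-1.098) [heading=300, draw]
]
BK 17: (-1.098,-1.098) -> (-9.598,13.624) [heading=300, draw]
Final: pos=(-9.598,13.624), heading=300, 5 segment(s) drawn
Segments drawn: 5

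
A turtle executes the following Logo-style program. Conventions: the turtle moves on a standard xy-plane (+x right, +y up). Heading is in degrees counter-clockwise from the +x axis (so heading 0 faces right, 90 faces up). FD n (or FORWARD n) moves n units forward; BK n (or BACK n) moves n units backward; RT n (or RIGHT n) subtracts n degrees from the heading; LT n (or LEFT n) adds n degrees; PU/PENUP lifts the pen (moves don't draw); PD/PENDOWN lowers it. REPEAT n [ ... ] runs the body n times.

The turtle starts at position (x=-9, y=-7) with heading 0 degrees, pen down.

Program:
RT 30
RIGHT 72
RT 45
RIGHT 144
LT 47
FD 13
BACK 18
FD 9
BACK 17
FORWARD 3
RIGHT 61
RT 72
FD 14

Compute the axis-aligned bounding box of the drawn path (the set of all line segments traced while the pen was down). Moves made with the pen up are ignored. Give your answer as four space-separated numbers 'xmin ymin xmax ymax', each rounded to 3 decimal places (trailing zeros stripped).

Answer: -14.699 -20.081 8.772 4.684

Derivation:
Executing turtle program step by step:
Start: pos=(-9,-7), heading=0, pen down
RT 30: heading 0 -> 330
RT 72: heading 330 -> 258
RT 45: heading 258 -> 213
RT 144: heading 213 -> 69
LT 47: heading 69 -> 116
FD 13: (-9,-7) -> (-14.699,4.684) [heading=116, draw]
BK 18: (-14.699,4.684) -> (-6.808,-11.494) [heading=116, draw]
FD 9: (-6.808,-11.494) -> (-10.753,-3.405) [heading=116, draw]
BK 17: (-10.753,-3.405) -> (-3.301,-18.684) [heading=116, draw]
FD 3: (-3.301,-18.684) -> (-4.616,-15.988) [heading=116, draw]
RT 61: heading 116 -> 55
RT 72: heading 55 -> 343
FD 14: (-4.616,-15.988) -> (8.772,-20.081) [heading=343, draw]
Final: pos=(8.772,-20.081), heading=343, 6 segment(s) drawn

Segment endpoints: x in {-14.699, -10.753, -9, -6.808, -4.616, -3.301, 8.772}, y in {-20.081, -18.684, -15.988, -11.494, -7, -3.405, 4.684}
xmin=-14.699, ymin=-20.081, xmax=8.772, ymax=4.684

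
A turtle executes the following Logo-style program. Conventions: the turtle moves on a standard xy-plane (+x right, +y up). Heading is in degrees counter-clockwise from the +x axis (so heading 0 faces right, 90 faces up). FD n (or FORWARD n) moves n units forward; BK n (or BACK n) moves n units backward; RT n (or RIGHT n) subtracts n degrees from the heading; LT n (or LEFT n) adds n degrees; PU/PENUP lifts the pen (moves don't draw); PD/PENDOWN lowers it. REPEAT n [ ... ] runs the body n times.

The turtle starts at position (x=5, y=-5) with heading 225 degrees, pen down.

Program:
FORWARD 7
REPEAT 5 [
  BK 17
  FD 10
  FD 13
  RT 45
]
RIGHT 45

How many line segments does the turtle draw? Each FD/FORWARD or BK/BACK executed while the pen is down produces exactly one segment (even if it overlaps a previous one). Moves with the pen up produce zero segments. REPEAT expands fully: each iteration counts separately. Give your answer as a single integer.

Executing turtle program step by step:
Start: pos=(5,-5), heading=225, pen down
FD 7: (5,-5) -> (0.05,-9.95) [heading=225, draw]
REPEAT 5 [
  -- iteration 1/5 --
  BK 17: (0.05,-9.95) -> (12.071,2.071) [heading=225, draw]
  FD 10: (12.071,2.071) -> (5,-5) [heading=225, draw]
  FD 13: (5,-5) -> (-4.192,-14.192) [heading=225, draw]
  RT 45: heading 225 -> 180
  -- iteration 2/5 --
  BK 17: (-4.192,-14.192) -> (12.808,-14.192) [heading=180, draw]
  FD 10: (12.808,-14.192) -> (2.808,-14.192) [heading=180, draw]
  FD 13: (2.808,-14.192) -> (-10.192,-14.192) [heading=180, draw]
  RT 45: heading 180 -> 135
  -- iteration 3/5 --
  BK 17: (-10.192,-14.192) -> (1.828,-26.213) [heading=135, draw]
  FD 10: (1.828,-26.213) -> (-5.243,-19.142) [heading=135, draw]
  FD 13: (-5.243,-19.142) -> (-14.435,-9.95) [heading=135, draw]
  RT 45: heading 135 -> 90
  -- iteration 4/5 --
  BK 17: (-14.435,-9.95) -> (-14.435,-26.95) [heading=90, draw]
  FD 10: (-14.435,-26.95) -> (-14.435,-16.95) [heading=90, draw]
  FD 13: (-14.435,-16.95) -> (-14.435,-3.95) [heading=90, draw]
  RT 45: heading 90 -> 45
  -- iteration 5/5 --
  BK 17: (-14.435,-3.95) -> (-26.456,-15.971) [heading=45, draw]
  FD 10: (-26.456,-15.971) -> (-19.385,-8.899) [heading=45, draw]
  FD 13: (-19.385,-8.899) -> (-10.192,0.293) [heading=45, draw]
  RT 45: heading 45 -> 0
]
RT 45: heading 0 -> 315
Final: pos=(-10.192,0.293), heading=315, 16 segment(s) drawn
Segments drawn: 16

Answer: 16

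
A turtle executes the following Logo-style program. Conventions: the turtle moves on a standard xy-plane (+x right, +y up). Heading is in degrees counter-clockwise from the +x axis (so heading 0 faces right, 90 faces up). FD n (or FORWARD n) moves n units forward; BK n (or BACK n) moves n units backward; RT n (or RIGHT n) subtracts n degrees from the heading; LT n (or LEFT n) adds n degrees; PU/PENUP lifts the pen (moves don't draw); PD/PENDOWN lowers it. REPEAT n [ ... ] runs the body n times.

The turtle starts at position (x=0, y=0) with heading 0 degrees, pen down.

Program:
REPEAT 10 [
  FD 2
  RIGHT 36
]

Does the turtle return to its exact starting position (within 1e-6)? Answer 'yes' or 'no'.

Executing turtle program step by step:
Start: pos=(0,0), heading=0, pen down
REPEAT 10 [
  -- iteration 1/10 --
  FD 2: (0,0) -> (2,0) [heading=0, draw]
  RT 36: heading 0 -> 324
  -- iteration 2/10 --
  FD 2: (2,0) -> (3.618,-1.176) [heading=324, draw]
  RT 36: heading 324 -> 288
  -- iteration 3/10 --
  FD 2: (3.618,-1.176) -> (4.236,-3.078) [heading=288, draw]
  RT 36: heading 288 -> 252
  -- iteration 4/10 --
  FD 2: (4.236,-3.078) -> (3.618,-4.98) [heading=252, draw]
  RT 36: heading 252 -> 216
  -- iteration 5/10 --
  FD 2: (3.618,-4.98) -> (2,-6.155) [heading=216, draw]
  RT 36: heading 216 -> 180
  -- iteration 6/10 --
  FD 2: (2,-6.155) -> (0,-6.155) [heading=180, draw]
  RT 36: heading 180 -> 144
  -- iteration 7/10 --
  FD 2: (0,-6.155) -> (-1.618,-4.98) [heading=144, draw]
  RT 36: heading 144 -> 108
  -- iteration 8/10 --
  FD 2: (-1.618,-4.98) -> (-2.236,-3.078) [heading=108, draw]
  RT 36: heading 108 -> 72
  -- iteration 9/10 --
  FD 2: (-2.236,-3.078) -> (-1.618,-1.176) [heading=72, draw]
  RT 36: heading 72 -> 36
  -- iteration 10/10 --
  FD 2: (-1.618,-1.176) -> (0,0) [heading=36, draw]
  RT 36: heading 36 -> 0
]
Final: pos=(0,0), heading=0, 10 segment(s) drawn

Start position: (0, 0)
Final position: (0, 0)
Distance = 0; < 1e-6 -> CLOSED

Answer: yes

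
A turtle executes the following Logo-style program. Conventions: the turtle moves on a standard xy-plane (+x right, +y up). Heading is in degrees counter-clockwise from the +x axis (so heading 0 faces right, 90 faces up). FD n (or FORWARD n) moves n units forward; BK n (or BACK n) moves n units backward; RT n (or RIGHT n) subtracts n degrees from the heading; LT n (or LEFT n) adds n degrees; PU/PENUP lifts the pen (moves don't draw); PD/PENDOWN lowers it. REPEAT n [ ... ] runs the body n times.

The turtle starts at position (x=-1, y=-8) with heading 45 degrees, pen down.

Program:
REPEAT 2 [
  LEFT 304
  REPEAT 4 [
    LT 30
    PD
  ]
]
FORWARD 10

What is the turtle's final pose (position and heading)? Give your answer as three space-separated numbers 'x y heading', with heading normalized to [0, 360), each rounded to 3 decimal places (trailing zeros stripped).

Answer: -10.925 -6.781 173

Derivation:
Executing turtle program step by step:
Start: pos=(-1,-8), heading=45, pen down
REPEAT 2 [
  -- iteration 1/2 --
  LT 304: heading 45 -> 349
  REPEAT 4 [
    -- iteration 1/4 --
    LT 30: heading 349 -> 19
    PD: pen down
    -- iteration 2/4 --
    LT 30: heading 19 -> 49
    PD: pen down
    -- iteration 3/4 --
    LT 30: heading 49 -> 79
    PD: pen down
    -- iteration 4/4 --
    LT 30: heading 79 -> 109
    PD: pen down
  ]
  -- iteration 2/2 --
  LT 304: heading 109 -> 53
  REPEAT 4 [
    -- iteration 1/4 --
    LT 30: heading 53 -> 83
    PD: pen down
    -- iteration 2/4 --
    LT 30: heading 83 -> 113
    PD: pen down
    -- iteration 3/4 --
    LT 30: heading 113 -> 143
    PD: pen down
    -- iteration 4/4 --
    LT 30: heading 143 -> 173
    PD: pen down
  ]
]
FD 10: (-1,-8) -> (-10.925,-6.781) [heading=173, draw]
Final: pos=(-10.925,-6.781), heading=173, 1 segment(s) drawn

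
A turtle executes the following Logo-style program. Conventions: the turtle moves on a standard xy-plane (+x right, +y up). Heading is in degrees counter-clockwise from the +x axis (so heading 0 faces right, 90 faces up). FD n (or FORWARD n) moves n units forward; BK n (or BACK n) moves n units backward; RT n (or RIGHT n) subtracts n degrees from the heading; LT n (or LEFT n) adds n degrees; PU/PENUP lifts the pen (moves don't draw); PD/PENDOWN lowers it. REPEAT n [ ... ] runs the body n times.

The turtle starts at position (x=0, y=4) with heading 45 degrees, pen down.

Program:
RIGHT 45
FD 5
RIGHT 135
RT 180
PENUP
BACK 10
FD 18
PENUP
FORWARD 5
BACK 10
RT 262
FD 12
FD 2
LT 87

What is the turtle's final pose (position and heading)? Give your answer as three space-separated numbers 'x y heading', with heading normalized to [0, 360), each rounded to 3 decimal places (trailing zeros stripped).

Executing turtle program step by step:
Start: pos=(0,4), heading=45, pen down
RT 45: heading 45 -> 0
FD 5: (0,4) -> (5,4) [heading=0, draw]
RT 135: heading 0 -> 225
RT 180: heading 225 -> 45
PU: pen up
BK 10: (5,4) -> (-2.071,-3.071) [heading=45, move]
FD 18: (-2.071,-3.071) -> (10.657,9.657) [heading=45, move]
PU: pen up
FD 5: (10.657,9.657) -> (14.192,13.192) [heading=45, move]
BK 10: (14.192,13.192) -> (7.121,6.121) [heading=45, move]
RT 262: heading 45 -> 143
FD 12: (7.121,6.121) -> (-2.462,13.343) [heading=143, move]
FD 2: (-2.462,13.343) -> (-4.06,14.547) [heading=143, move]
LT 87: heading 143 -> 230
Final: pos=(-4.06,14.547), heading=230, 1 segment(s) drawn

Answer: -4.06 14.547 230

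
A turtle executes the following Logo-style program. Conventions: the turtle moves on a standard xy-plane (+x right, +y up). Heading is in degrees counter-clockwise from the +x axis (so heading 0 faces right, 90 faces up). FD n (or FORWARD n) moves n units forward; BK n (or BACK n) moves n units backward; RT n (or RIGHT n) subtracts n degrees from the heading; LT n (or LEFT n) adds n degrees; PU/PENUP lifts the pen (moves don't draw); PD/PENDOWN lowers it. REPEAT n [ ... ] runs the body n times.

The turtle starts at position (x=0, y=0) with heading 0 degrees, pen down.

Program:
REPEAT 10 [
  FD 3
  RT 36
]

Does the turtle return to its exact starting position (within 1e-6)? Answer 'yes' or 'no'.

Executing turtle program step by step:
Start: pos=(0,0), heading=0, pen down
REPEAT 10 [
  -- iteration 1/10 --
  FD 3: (0,0) -> (3,0) [heading=0, draw]
  RT 36: heading 0 -> 324
  -- iteration 2/10 --
  FD 3: (3,0) -> (5.427,-1.763) [heading=324, draw]
  RT 36: heading 324 -> 288
  -- iteration 3/10 --
  FD 3: (5.427,-1.763) -> (6.354,-4.617) [heading=288, draw]
  RT 36: heading 288 -> 252
  -- iteration 4/10 --
  FD 3: (6.354,-4.617) -> (5.427,-7.47) [heading=252, draw]
  RT 36: heading 252 -> 216
  -- iteration 5/10 --
  FD 3: (5.427,-7.47) -> (3,-9.233) [heading=216, draw]
  RT 36: heading 216 -> 180
  -- iteration 6/10 --
  FD 3: (3,-9.233) -> (0,-9.233) [heading=180, draw]
  RT 36: heading 180 -> 144
  -- iteration 7/10 --
  FD 3: (0,-9.233) -> (-2.427,-7.47) [heading=144, draw]
  RT 36: heading 144 -> 108
  -- iteration 8/10 --
  FD 3: (-2.427,-7.47) -> (-3.354,-4.617) [heading=108, draw]
  RT 36: heading 108 -> 72
  -- iteration 9/10 --
  FD 3: (-3.354,-4.617) -> (-2.427,-1.763) [heading=72, draw]
  RT 36: heading 72 -> 36
  -- iteration 10/10 --
  FD 3: (-2.427,-1.763) -> (0,0) [heading=36, draw]
  RT 36: heading 36 -> 0
]
Final: pos=(0,0), heading=0, 10 segment(s) drawn

Start position: (0, 0)
Final position: (0, 0)
Distance = 0; < 1e-6 -> CLOSED

Answer: yes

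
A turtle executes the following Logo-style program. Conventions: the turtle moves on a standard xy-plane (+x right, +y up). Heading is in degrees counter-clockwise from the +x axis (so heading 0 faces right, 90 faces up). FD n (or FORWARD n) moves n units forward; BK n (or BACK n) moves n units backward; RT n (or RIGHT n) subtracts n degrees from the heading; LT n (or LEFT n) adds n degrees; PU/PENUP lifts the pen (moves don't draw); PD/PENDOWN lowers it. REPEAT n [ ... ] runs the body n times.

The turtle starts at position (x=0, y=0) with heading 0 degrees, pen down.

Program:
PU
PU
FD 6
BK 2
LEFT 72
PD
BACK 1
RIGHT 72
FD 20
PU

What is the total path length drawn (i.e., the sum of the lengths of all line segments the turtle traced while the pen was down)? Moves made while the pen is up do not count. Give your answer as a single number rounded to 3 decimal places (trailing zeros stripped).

Executing turtle program step by step:
Start: pos=(0,0), heading=0, pen down
PU: pen up
PU: pen up
FD 6: (0,0) -> (6,0) [heading=0, move]
BK 2: (6,0) -> (4,0) [heading=0, move]
LT 72: heading 0 -> 72
PD: pen down
BK 1: (4,0) -> (3.691,-0.951) [heading=72, draw]
RT 72: heading 72 -> 0
FD 20: (3.691,-0.951) -> (23.691,-0.951) [heading=0, draw]
PU: pen up
Final: pos=(23.691,-0.951), heading=0, 2 segment(s) drawn

Segment lengths:
  seg 1: (4,0) -> (3.691,-0.951), length = 1
  seg 2: (3.691,-0.951) -> (23.691,-0.951), length = 20
Total = 21

Answer: 21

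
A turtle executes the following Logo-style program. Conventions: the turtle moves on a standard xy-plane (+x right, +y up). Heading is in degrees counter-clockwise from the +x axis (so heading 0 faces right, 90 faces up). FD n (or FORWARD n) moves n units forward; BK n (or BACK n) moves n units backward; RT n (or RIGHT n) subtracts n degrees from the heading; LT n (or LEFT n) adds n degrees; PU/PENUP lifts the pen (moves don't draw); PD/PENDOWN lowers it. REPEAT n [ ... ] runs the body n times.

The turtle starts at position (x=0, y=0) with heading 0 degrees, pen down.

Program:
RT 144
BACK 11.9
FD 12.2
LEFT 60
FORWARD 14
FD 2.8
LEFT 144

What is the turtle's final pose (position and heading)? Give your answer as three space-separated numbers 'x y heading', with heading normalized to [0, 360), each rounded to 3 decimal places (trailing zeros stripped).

Answer: 1.513 -16.884 60

Derivation:
Executing turtle program step by step:
Start: pos=(0,0), heading=0, pen down
RT 144: heading 0 -> 216
BK 11.9: (0,0) -> (9.627,6.995) [heading=216, draw]
FD 12.2: (9.627,6.995) -> (-0.243,-0.176) [heading=216, draw]
LT 60: heading 216 -> 276
FD 14: (-0.243,-0.176) -> (1.221,-14.1) [heading=276, draw]
FD 2.8: (1.221,-14.1) -> (1.513,-16.884) [heading=276, draw]
LT 144: heading 276 -> 60
Final: pos=(1.513,-16.884), heading=60, 4 segment(s) drawn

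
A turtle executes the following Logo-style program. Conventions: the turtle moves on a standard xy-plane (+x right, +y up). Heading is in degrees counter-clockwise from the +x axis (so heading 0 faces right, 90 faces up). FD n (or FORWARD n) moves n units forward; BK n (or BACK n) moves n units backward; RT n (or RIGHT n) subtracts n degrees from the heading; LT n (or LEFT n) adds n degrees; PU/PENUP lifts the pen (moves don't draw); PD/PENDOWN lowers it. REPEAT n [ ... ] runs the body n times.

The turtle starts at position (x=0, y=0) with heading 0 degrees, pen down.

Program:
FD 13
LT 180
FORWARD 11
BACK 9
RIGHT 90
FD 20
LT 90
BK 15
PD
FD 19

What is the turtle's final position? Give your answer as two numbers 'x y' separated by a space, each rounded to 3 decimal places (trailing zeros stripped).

Answer: 7 20

Derivation:
Executing turtle program step by step:
Start: pos=(0,0), heading=0, pen down
FD 13: (0,0) -> (13,0) [heading=0, draw]
LT 180: heading 0 -> 180
FD 11: (13,0) -> (2,0) [heading=180, draw]
BK 9: (2,0) -> (11,0) [heading=180, draw]
RT 90: heading 180 -> 90
FD 20: (11,0) -> (11,20) [heading=90, draw]
LT 90: heading 90 -> 180
BK 15: (11,20) -> (26,20) [heading=180, draw]
PD: pen down
FD 19: (26,20) -> (7,20) [heading=180, draw]
Final: pos=(7,20), heading=180, 6 segment(s) drawn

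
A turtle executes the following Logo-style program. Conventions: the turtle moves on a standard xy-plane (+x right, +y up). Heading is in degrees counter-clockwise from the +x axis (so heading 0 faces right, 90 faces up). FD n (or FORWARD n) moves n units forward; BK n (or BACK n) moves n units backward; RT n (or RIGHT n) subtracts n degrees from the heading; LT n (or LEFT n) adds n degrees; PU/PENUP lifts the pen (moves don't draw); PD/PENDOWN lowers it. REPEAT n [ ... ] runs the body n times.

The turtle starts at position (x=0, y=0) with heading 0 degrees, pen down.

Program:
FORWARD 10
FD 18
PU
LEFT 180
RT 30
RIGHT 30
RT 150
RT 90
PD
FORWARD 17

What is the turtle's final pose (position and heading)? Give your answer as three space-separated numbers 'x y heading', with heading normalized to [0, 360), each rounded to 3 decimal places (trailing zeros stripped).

Executing turtle program step by step:
Start: pos=(0,0), heading=0, pen down
FD 10: (0,0) -> (10,0) [heading=0, draw]
FD 18: (10,0) -> (28,0) [heading=0, draw]
PU: pen up
LT 180: heading 0 -> 180
RT 30: heading 180 -> 150
RT 30: heading 150 -> 120
RT 150: heading 120 -> 330
RT 90: heading 330 -> 240
PD: pen down
FD 17: (28,0) -> (19.5,-14.722) [heading=240, draw]
Final: pos=(19.5,-14.722), heading=240, 3 segment(s) drawn

Answer: 19.5 -14.722 240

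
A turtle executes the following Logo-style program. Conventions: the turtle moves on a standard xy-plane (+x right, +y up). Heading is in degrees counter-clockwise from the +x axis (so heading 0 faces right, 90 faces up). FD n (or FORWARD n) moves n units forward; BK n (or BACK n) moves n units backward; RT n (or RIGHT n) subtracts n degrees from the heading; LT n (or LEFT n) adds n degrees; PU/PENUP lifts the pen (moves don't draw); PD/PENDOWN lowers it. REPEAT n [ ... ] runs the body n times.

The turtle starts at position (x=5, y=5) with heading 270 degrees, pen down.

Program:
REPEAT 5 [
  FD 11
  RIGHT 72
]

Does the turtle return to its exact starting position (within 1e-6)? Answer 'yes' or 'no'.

Executing turtle program step by step:
Start: pos=(5,5), heading=270, pen down
REPEAT 5 [
  -- iteration 1/5 --
  FD 11: (5,5) -> (5,-6) [heading=270, draw]
  RT 72: heading 270 -> 198
  -- iteration 2/5 --
  FD 11: (5,-6) -> (-5.462,-9.399) [heading=198, draw]
  RT 72: heading 198 -> 126
  -- iteration 3/5 --
  FD 11: (-5.462,-9.399) -> (-11.927,-0.5) [heading=126, draw]
  RT 72: heading 126 -> 54
  -- iteration 4/5 --
  FD 11: (-11.927,-0.5) -> (-5.462,8.399) [heading=54, draw]
  RT 72: heading 54 -> 342
  -- iteration 5/5 --
  FD 11: (-5.462,8.399) -> (5,5) [heading=342, draw]
  RT 72: heading 342 -> 270
]
Final: pos=(5,5), heading=270, 5 segment(s) drawn

Start position: (5, 5)
Final position: (5, 5)
Distance = 0; < 1e-6 -> CLOSED

Answer: yes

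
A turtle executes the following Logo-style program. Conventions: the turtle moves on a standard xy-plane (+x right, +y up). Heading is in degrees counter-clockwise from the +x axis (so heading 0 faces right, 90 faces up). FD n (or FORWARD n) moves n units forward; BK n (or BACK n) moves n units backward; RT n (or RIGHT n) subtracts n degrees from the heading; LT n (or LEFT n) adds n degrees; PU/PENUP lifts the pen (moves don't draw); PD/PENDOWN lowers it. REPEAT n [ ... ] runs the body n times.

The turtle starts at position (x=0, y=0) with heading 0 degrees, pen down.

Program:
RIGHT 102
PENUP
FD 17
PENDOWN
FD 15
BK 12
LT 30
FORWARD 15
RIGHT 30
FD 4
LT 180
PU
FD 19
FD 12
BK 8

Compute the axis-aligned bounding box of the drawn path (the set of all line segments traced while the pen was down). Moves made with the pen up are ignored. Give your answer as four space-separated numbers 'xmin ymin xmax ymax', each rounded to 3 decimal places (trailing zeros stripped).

Answer: -6.653 -37.741 0.477 -16.629

Derivation:
Executing turtle program step by step:
Start: pos=(0,0), heading=0, pen down
RT 102: heading 0 -> 258
PU: pen up
FD 17: (0,0) -> (-3.534,-16.629) [heading=258, move]
PD: pen down
FD 15: (-3.534,-16.629) -> (-6.653,-31.301) [heading=258, draw]
BK 12: (-6.653,-31.301) -> (-4.158,-19.563) [heading=258, draw]
LT 30: heading 258 -> 288
FD 15: (-4.158,-19.563) -> (0.477,-33.829) [heading=288, draw]
RT 30: heading 288 -> 258
FD 4: (0.477,-33.829) -> (-0.355,-37.741) [heading=258, draw]
LT 180: heading 258 -> 78
PU: pen up
FD 19: (-0.355,-37.741) -> (3.596,-19.157) [heading=78, move]
FD 12: (3.596,-19.157) -> (6.091,-7.419) [heading=78, move]
BK 8: (6.091,-7.419) -> (4.427,-15.244) [heading=78, move]
Final: pos=(4.427,-15.244), heading=78, 4 segment(s) drawn

Segment endpoints: x in {-6.653, -4.158, -3.534, -0.355, 0.477}, y in {-37.741, -33.829, -31.301, -19.563, -16.629}
xmin=-6.653, ymin=-37.741, xmax=0.477, ymax=-16.629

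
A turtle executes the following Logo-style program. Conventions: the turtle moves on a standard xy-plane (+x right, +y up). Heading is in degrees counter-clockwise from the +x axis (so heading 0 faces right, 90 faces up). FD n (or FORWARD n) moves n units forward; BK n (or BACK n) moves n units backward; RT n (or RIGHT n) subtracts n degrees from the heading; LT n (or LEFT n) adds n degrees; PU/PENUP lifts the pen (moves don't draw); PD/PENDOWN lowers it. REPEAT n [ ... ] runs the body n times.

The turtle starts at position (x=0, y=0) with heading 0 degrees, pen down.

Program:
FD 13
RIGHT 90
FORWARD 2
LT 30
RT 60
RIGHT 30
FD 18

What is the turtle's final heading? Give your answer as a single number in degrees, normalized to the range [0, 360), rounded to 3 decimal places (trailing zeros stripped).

Answer: 210

Derivation:
Executing turtle program step by step:
Start: pos=(0,0), heading=0, pen down
FD 13: (0,0) -> (13,0) [heading=0, draw]
RT 90: heading 0 -> 270
FD 2: (13,0) -> (13,-2) [heading=270, draw]
LT 30: heading 270 -> 300
RT 60: heading 300 -> 240
RT 30: heading 240 -> 210
FD 18: (13,-2) -> (-2.588,-11) [heading=210, draw]
Final: pos=(-2.588,-11), heading=210, 3 segment(s) drawn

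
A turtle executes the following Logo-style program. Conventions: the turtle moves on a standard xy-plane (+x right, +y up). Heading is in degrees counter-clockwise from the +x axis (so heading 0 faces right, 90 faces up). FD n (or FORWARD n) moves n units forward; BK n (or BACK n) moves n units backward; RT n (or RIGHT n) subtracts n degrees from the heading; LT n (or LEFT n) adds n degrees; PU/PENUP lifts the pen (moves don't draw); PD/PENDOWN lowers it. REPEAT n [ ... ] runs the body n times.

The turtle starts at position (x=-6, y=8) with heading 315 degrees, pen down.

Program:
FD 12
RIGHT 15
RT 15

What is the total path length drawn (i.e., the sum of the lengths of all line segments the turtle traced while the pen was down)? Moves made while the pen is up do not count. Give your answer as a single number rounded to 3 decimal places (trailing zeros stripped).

Answer: 12

Derivation:
Executing turtle program step by step:
Start: pos=(-6,8), heading=315, pen down
FD 12: (-6,8) -> (2.485,-0.485) [heading=315, draw]
RT 15: heading 315 -> 300
RT 15: heading 300 -> 285
Final: pos=(2.485,-0.485), heading=285, 1 segment(s) drawn

Segment lengths:
  seg 1: (-6,8) -> (2.485,-0.485), length = 12
Total = 12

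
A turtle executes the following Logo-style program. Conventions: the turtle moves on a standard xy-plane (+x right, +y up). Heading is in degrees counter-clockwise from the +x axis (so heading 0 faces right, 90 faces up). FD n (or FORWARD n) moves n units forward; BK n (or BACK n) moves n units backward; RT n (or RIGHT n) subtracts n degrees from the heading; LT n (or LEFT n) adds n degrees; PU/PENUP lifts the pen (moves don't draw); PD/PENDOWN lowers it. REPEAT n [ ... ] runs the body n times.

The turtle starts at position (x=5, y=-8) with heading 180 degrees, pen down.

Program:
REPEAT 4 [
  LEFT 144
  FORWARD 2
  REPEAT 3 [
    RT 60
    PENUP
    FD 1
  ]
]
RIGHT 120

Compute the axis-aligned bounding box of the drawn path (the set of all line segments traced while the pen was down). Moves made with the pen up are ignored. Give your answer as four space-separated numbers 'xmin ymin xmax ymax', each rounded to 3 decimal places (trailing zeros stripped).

Executing turtle program step by step:
Start: pos=(5,-8), heading=180, pen down
REPEAT 4 [
  -- iteration 1/4 --
  LT 144: heading 180 -> 324
  FD 2: (5,-8) -> (6.618,-9.176) [heading=324, draw]
  REPEAT 3 [
    -- iteration 1/3 --
    RT 60: heading 324 -> 264
    PU: pen up
    FD 1: (6.618,-9.176) -> (6.514,-10.17) [heading=264, move]
    -- iteration 2/3 --
    RT 60: heading 264 -> 204
    PU: pen up
    FD 1: (6.514,-10.17) -> (5.6,-10.577) [heading=204, move]
    -- iteration 3/3 --
    RT 60: heading 204 -> 144
    PU: pen up
    FD 1: (5.6,-10.577) -> (4.791,-9.989) [heading=144, move]
  ]
  -- iteration 2/4 --
  LT 144: heading 144 -> 288
  FD 2: (4.791,-9.989) -> (5.409,-11.891) [heading=288, move]
  REPEAT 3 [
    -- iteration 1/3 --
    RT 60: heading 288 -> 228
    PU: pen up
    FD 1: (5.409,-11.891) -> (4.74,-12.634) [heading=228, move]
    -- iteration 2/3 --
    RT 60: heading 228 -> 168
    PU: pen up
    FD 1: (4.74,-12.634) -> (3.762,-12.426) [heading=168, move]
    -- iteration 3/3 --
    RT 60: heading 168 -> 108
    PU: pen up
    FD 1: (3.762,-12.426) -> (3.453,-11.475) [heading=108, move]
  ]
  -- iteration 3/4 --
  LT 144: heading 108 -> 252
  FD 2: (3.453,-11.475) -> (2.835,-13.377) [heading=252, move]
  REPEAT 3 [
    -- iteration 1/3 --
    RT 60: heading 252 -> 192
    PU: pen up
    FD 1: (2.835,-13.377) -> (1.857,-13.585) [heading=192, move]
    -- iteration 2/3 --
    RT 60: heading 192 -> 132
    PU: pen up
    FD 1: (1.857,-13.585) -> (1.187,-12.842) [heading=132, move]
    -- iteration 3/3 --
    RT 60: heading 132 -> 72
    PU: pen up
    FD 1: (1.187,-12.842) -> (1.496,-11.891) [heading=72, move]
  ]
  -- iteration 4/4 --
  LT 144: heading 72 -> 216
  FD 2: (1.496,-11.891) -> (-0.122,-13.067) [heading=216, move]
  REPEAT 3 [
    -- iteration 1/3 --
    RT 60: heading 216 -> 156
    PU: pen up
    FD 1: (-0.122,-13.067) -> (-1.035,-12.66) [heading=156, move]
    -- iteration 2/3 --
    RT 60: heading 156 -> 96
    PU: pen up
    FD 1: (-1.035,-12.66) -> (-1.14,-11.665) [heading=96, move]
    -- iteration 3/3 --
    RT 60: heading 96 -> 36
    PU: pen up
    FD 1: (-1.14,-11.665) -> (-0.331,-11.078) [heading=36, move]
  ]
]
RT 120: heading 36 -> 276
Final: pos=(-0.331,-11.078), heading=276, 1 segment(s) drawn

Segment endpoints: x in {5, 6.618}, y in {-9.176, -8}
xmin=5, ymin=-9.176, xmax=6.618, ymax=-8

Answer: 5 -9.176 6.618 -8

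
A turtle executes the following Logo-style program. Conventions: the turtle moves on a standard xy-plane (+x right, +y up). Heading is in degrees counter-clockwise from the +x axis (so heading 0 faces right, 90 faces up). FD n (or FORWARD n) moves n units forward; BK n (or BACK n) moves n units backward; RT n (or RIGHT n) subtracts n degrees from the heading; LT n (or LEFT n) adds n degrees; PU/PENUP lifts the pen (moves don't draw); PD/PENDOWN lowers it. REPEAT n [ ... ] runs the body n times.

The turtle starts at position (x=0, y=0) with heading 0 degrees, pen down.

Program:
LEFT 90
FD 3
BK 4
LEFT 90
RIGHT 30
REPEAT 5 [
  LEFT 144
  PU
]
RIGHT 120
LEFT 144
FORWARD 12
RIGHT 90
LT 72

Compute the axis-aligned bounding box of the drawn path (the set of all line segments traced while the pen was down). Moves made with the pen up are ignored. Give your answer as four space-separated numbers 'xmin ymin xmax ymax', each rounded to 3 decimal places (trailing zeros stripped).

Answer: 0 -1 0 3

Derivation:
Executing turtle program step by step:
Start: pos=(0,0), heading=0, pen down
LT 90: heading 0 -> 90
FD 3: (0,0) -> (0,3) [heading=90, draw]
BK 4: (0,3) -> (0,-1) [heading=90, draw]
LT 90: heading 90 -> 180
RT 30: heading 180 -> 150
REPEAT 5 [
  -- iteration 1/5 --
  LT 144: heading 150 -> 294
  PU: pen up
  -- iteration 2/5 --
  LT 144: heading 294 -> 78
  PU: pen up
  -- iteration 3/5 --
  LT 144: heading 78 -> 222
  PU: pen up
  -- iteration 4/5 --
  LT 144: heading 222 -> 6
  PU: pen up
  -- iteration 5/5 --
  LT 144: heading 6 -> 150
  PU: pen up
]
RT 120: heading 150 -> 30
LT 144: heading 30 -> 174
FD 12: (0,-1) -> (-11.934,0.254) [heading=174, move]
RT 90: heading 174 -> 84
LT 72: heading 84 -> 156
Final: pos=(-11.934,0.254), heading=156, 2 segment(s) drawn

Segment endpoints: x in {0, 0, 0}, y in {-1, 0, 3}
xmin=0, ymin=-1, xmax=0, ymax=3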